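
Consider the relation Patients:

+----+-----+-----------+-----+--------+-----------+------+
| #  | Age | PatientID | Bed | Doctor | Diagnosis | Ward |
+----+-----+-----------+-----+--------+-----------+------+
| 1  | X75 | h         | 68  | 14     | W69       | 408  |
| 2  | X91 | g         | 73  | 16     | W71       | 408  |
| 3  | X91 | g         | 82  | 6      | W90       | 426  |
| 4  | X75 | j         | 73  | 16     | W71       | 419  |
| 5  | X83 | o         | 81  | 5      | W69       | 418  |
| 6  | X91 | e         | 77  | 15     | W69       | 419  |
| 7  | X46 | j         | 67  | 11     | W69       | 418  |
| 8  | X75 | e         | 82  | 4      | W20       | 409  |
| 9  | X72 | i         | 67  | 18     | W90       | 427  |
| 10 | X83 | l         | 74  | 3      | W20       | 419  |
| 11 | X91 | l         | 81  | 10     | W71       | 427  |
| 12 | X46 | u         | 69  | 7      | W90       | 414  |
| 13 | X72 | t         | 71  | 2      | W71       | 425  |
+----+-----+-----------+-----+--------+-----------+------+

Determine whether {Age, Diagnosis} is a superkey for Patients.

No

Rows 2 and 11 have the same {Age, Diagnosis} value (Age=X91, Diagnosis=W71) but are distinct tuples, so {Age, Diagnosis} does not determine every attribute — not a superkey.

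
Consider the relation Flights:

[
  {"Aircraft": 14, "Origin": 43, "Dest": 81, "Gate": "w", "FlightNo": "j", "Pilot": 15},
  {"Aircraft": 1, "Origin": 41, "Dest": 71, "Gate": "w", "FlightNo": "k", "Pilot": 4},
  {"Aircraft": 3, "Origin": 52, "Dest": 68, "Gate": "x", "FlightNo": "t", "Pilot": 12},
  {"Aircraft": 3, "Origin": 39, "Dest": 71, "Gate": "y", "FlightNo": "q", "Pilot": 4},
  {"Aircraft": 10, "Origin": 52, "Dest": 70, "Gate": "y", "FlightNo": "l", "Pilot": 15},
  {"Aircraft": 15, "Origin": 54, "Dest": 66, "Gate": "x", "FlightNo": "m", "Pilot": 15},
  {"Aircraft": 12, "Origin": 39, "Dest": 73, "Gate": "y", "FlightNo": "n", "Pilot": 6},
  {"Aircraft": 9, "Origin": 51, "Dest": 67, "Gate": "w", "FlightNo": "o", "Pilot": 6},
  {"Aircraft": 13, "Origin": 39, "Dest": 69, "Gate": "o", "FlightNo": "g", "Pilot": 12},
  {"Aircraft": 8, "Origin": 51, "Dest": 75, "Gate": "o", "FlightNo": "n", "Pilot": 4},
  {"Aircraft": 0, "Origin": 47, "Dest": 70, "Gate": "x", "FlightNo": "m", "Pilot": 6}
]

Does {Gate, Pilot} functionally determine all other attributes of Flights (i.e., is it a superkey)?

All 11 rows have distinct {Gate, Pilot} values, so {Gate, Pilot} → (all attributes) holds and {Gate, Pilot} is a superkey.

Yes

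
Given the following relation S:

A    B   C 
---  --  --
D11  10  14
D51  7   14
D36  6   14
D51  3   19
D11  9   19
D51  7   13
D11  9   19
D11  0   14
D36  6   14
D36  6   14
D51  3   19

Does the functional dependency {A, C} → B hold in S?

No

(A=D11, C=14): 2 rows → B takes values {10, 0} — violation
(A=D51, C=14): 1 row → B = 7 ✓
(A=D36, C=14): 3 rows → B = 6, 6, 6 ✓
(A=D51, C=19): 2 rows → B = 3, 3 ✓
(A=D11, C=19): 2 rows → B = 9, 9 ✓
(A=D51, C=13): 1 row → B = 7 ✓
Two rows agree on {A, C} but differ on B, so {A, C} → B does not hold.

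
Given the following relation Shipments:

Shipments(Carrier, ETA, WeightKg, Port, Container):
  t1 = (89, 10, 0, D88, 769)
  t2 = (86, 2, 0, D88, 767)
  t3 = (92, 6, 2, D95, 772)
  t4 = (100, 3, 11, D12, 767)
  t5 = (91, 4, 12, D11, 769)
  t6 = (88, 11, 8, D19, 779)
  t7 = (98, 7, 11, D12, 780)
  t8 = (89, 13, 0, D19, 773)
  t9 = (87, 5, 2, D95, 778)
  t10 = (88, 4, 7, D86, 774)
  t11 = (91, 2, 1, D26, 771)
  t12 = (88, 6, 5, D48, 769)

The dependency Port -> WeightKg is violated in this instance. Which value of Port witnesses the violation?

Port=D88: rows 1, 2 → WeightKg = 0, 0 ✓
Port=D95: rows 3, 9 → WeightKg = 2, 2 ✓
Port=D12: rows 4, 7 → WeightKg = 11, 11 ✓
Port=D11: row 5 → WeightKg = 12 ✓
Port=D19: rows 6, 8 → WeightKg takes values {8, 0} — violation
Port=D86: row 10 → WeightKg = 7 ✓
Port=D26: row 11 → WeightKg = 1 ✓
Port=D48: row 12 → WeightKg = 5 ✓
The only Port value with inconsistent WeightKg is Port=D19.

D19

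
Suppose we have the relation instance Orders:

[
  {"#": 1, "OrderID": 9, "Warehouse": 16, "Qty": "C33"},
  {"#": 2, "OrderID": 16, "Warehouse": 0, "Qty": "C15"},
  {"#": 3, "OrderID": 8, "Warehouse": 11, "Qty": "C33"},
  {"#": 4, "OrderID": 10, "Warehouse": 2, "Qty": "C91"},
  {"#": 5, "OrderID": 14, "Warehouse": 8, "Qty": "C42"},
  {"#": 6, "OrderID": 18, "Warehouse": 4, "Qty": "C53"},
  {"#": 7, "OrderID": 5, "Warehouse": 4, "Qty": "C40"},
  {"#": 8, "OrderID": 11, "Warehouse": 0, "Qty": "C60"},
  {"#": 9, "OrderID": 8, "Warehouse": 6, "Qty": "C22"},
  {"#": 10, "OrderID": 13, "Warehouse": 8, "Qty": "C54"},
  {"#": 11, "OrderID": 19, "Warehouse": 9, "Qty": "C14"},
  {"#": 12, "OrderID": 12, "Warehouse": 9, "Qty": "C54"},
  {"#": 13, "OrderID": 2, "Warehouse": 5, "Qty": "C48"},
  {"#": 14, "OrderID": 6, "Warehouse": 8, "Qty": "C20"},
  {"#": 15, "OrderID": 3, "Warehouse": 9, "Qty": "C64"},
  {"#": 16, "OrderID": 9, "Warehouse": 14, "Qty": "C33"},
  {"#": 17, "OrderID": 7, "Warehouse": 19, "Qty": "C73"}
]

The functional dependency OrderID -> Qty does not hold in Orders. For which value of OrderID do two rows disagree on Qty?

OrderID=9: rows 1, 16 → Qty = C33, C33 ✓
OrderID=16: row 2 → Qty = C15 ✓
OrderID=8: rows 3, 9 → Qty takes values {C33, C22} — violation
OrderID=10: row 4 → Qty = C91 ✓
OrderID=14: row 5 → Qty = C42 ✓
OrderID=18: row 6 → Qty = C53 ✓
OrderID=5: row 7 → Qty = C40 ✓
OrderID=11: row 8 → Qty = C60 ✓
OrderID=13: row 10 → Qty = C54 ✓
OrderID=19: row 11 → Qty = C14 ✓
OrderID=12: row 12 → Qty = C54 ✓
OrderID=2: row 13 → Qty = C48 ✓
OrderID=6: row 14 → Qty = C20 ✓
OrderID=3: row 15 → Qty = C64 ✓
OrderID=7: row 17 → Qty = C73 ✓
The only OrderID value with inconsistent Qty is OrderID=8.

8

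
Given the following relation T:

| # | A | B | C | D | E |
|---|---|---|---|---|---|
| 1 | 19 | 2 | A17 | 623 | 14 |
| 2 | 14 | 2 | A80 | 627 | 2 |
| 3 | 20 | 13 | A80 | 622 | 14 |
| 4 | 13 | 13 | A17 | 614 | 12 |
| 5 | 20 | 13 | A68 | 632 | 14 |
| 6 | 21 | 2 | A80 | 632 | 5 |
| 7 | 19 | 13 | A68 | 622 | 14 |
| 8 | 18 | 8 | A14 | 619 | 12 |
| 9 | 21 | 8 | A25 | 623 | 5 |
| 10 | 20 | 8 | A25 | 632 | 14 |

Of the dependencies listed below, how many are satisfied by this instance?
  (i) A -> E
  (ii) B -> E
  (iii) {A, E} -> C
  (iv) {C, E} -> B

2

(i) A -> E: every LHS value maps to a single RHS value — holds.
(ii) B -> E: B=2: rows 1, 2, 6 → E takes values {14, 2, 5} — violation; B=13: rows 3, 4, 5, 7 → E takes values {14, 12} — violation; B=8: rows 8, 9, 10 → E takes values {12, 5, 14} — violation — fails.
(iii) {A, E} -> C: (A=19, E=14): rows 1, 7 → C takes values {A17, A68} — violation; (A=20, E=14): rows 3, 5, 10 → C takes values {A80, A68, A25} — violation; (A=21, E=5): rows 6, 9 → C takes values {A80, A25} — violation — fails.
(iv) {C, E} -> B: every LHS value maps to a single RHS value — holds.
2 of the 4 dependencies hold.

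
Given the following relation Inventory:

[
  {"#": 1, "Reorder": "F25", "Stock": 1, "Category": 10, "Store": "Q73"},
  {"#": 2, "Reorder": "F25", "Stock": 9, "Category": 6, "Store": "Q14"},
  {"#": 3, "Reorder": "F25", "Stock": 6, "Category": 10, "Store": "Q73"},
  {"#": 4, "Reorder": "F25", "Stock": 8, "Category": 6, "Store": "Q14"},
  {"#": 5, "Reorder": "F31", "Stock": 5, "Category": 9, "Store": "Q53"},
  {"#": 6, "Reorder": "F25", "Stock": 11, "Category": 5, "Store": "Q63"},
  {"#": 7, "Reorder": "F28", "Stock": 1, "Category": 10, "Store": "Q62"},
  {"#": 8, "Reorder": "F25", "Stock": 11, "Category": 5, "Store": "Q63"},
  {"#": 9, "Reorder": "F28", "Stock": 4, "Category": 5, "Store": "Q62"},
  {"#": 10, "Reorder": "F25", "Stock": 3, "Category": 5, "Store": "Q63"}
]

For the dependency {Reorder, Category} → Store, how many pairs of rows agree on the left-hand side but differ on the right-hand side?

(Reorder=F25, Category=10): all 2 rows agree on Store — 0 pairs.
(Reorder=F25, Category=6): all 2 rows agree on Store — 0 pairs.
(Reorder=F25, Category=5): all 3 rows agree on Store — 0 pairs.

0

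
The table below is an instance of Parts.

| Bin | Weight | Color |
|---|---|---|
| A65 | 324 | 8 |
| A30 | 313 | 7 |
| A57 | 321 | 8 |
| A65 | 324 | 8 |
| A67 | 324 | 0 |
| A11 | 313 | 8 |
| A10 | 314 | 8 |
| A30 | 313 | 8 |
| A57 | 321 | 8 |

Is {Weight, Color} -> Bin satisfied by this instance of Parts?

No

(Weight=324, Color=8): 2 rows → Bin = A65, A65 ✓
(Weight=313, Color=7): 1 row → Bin = A30 ✓
(Weight=321, Color=8): 2 rows → Bin = A57, A57 ✓
(Weight=324, Color=0): 1 row → Bin = A67 ✓
(Weight=313, Color=8): 2 rows → Bin takes values {A11, A30} — violation
(Weight=314, Color=8): 1 row → Bin = A10 ✓
Two rows agree on {Weight, Color} but differ on Bin, so {Weight, Color} -> Bin does not hold.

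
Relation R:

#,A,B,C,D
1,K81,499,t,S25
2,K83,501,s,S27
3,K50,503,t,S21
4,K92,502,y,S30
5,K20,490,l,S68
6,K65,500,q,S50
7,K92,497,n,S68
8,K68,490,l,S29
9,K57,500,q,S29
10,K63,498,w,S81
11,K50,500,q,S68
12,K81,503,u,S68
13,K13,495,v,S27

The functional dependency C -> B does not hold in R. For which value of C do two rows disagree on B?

C=t: rows 1, 3 → B takes values {499, 503} — violation
C=s: row 2 → B = 501 ✓
C=y: row 4 → B = 502 ✓
C=l: rows 5, 8 → B = 490, 490 ✓
C=q: rows 6, 9, 11 → B = 500, 500, 500 ✓
C=n: row 7 → B = 497 ✓
C=w: row 10 → B = 498 ✓
C=u: row 12 → B = 503 ✓
C=v: row 13 → B = 495 ✓
The only C value with inconsistent B is C=t.

t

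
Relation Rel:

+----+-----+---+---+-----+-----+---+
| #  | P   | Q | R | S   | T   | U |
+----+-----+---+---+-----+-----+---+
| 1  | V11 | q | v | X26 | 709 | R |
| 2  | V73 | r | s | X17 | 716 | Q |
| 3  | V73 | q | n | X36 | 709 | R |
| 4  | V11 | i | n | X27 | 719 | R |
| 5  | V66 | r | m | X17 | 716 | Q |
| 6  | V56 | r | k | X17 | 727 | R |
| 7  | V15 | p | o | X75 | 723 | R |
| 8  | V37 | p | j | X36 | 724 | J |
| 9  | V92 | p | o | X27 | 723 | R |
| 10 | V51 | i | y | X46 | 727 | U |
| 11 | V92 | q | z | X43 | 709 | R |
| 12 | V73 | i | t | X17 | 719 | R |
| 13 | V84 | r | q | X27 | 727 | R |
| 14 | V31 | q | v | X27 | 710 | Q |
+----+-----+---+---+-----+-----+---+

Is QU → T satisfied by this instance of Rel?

Yes

(Q=q, U=R): rows 1, 3, 11 → T = 709, 709, 709 ✓
(Q=r, U=Q): rows 2, 5 → T = 716, 716 ✓
(Q=i, U=R): rows 4, 12 → T = 719, 719 ✓
(Q=r, U=R): rows 6, 13 → T = 727, 727 ✓
(Q=p, U=R): rows 7, 9 → T = 723, 723 ✓
(Q=p, U=J): row 8 → T = 724 ✓
(Q=i, U=U): row 10 → T = 727 ✓
(Q=q, U=Q): row 14 → T = 710 ✓
Every QU value is associated with a single T value, so QU → T holds.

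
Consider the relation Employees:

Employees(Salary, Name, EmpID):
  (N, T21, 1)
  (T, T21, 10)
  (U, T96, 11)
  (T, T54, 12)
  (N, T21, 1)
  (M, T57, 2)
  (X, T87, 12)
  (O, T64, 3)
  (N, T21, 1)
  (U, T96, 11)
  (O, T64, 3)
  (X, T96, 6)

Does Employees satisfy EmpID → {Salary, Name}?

EmpID=1: 3 rows → {Salary,Name} = (N, T21), (N, T21), (N, T21) ✓
EmpID=10: 1 row → {Salary,Name} = (T, T21) ✓
EmpID=11: 2 rows → {Salary,Name} = (U, T96), (U, T96) ✓
EmpID=12: 2 rows → {Salary,Name} takes values {(T, T54), (X, T87)} — violation
EmpID=2: 1 row → {Salary,Name} = (M, T57) ✓
EmpID=3: 2 rows → {Salary,Name} = (O, T64), (O, T64) ✓
EmpID=6: 1 row → {Salary,Name} = (X, T96) ✓
Two rows agree on EmpID but differ on {Salary, Name}, so EmpID → {Salary, Name} does not hold.

No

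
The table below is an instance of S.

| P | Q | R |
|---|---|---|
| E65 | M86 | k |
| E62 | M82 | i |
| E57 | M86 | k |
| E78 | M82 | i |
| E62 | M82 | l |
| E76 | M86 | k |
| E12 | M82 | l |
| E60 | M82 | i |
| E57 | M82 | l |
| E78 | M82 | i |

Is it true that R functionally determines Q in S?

R=k: 3 rows → Q = M86, M86, M86 ✓
R=i: 4 rows → Q = M82, M82, M82, M82 ✓
R=l: 3 rows → Q = M82, M82, M82 ✓
Every R value is associated with a single Q value, so R -> Q holds.

Yes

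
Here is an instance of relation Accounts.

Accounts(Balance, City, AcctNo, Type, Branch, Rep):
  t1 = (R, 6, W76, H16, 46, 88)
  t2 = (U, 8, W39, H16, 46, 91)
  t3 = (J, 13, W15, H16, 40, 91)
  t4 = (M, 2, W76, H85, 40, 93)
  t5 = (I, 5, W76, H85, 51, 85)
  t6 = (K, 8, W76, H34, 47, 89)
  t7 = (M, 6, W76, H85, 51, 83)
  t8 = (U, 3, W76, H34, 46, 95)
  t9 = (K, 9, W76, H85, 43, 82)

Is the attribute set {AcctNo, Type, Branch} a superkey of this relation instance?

Rows 5 and 7 have the same {AcctNo, Type, Branch} value (AcctNo=W76, Type=H85, Branch=51) but are distinct tuples, so {AcctNo, Type, Branch} does not determine every attribute — not a superkey.

No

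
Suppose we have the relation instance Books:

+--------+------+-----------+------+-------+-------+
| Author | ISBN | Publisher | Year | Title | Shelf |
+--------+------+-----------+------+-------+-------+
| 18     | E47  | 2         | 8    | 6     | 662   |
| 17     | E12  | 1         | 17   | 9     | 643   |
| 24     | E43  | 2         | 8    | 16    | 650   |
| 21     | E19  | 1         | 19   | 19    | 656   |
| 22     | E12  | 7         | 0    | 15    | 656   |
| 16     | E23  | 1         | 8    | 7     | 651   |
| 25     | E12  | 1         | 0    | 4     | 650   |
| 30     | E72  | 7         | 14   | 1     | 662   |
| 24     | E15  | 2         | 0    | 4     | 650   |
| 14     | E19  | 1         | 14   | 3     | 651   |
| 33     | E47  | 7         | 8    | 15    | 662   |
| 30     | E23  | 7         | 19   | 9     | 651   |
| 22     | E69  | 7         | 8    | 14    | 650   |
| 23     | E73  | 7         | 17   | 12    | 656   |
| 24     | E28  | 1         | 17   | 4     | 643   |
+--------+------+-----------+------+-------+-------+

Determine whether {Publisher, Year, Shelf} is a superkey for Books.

No

Two distinct rows share (Publisher=1, Year=17, Shelf=643), so {Publisher, Year, Shelf} does not determine every attribute — not a superkey.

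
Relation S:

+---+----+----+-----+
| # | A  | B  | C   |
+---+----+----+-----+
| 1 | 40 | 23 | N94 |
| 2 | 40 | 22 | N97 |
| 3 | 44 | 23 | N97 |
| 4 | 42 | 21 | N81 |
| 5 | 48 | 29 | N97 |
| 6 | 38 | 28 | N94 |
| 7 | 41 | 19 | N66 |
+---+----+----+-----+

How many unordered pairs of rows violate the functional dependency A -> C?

1

A=40: violating pairs (1,2) — 1 pair.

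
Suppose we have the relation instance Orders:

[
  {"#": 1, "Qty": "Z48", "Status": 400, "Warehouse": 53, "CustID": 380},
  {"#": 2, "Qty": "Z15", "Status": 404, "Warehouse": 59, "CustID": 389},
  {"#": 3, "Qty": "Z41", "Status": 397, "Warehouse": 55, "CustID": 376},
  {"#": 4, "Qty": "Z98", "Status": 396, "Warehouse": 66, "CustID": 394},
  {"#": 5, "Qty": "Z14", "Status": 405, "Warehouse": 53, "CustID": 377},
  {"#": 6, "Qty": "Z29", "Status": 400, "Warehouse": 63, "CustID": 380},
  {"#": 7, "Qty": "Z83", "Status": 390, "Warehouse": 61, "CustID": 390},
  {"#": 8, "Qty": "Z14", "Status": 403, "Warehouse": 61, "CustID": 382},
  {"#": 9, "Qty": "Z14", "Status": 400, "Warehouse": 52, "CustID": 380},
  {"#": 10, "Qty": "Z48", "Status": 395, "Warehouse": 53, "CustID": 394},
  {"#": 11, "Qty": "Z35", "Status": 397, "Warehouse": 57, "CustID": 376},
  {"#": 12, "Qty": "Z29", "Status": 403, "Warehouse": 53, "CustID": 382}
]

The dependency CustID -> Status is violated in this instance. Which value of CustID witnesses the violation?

394

CustID=380: rows 1, 6, 9 → Status = 400, 400, 400 ✓
CustID=389: row 2 → Status = 404 ✓
CustID=376: rows 3, 11 → Status = 397, 397 ✓
CustID=394: rows 4, 10 → Status takes values {396, 395} — violation
CustID=377: row 5 → Status = 405 ✓
CustID=390: row 7 → Status = 390 ✓
CustID=382: rows 8, 12 → Status = 403, 403 ✓
The only CustID value with inconsistent Status is CustID=394.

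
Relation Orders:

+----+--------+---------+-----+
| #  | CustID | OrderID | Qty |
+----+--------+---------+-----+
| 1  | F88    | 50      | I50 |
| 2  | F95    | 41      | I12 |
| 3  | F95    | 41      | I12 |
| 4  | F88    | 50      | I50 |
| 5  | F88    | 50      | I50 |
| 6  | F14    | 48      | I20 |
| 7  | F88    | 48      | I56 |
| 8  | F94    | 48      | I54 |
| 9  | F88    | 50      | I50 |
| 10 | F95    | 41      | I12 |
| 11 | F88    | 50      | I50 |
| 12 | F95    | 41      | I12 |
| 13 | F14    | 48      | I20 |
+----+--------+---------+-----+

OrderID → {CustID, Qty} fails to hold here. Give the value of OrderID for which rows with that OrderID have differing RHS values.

OrderID=50: rows 1, 4, 5, 9, 11 → {CustID,Qty} = (F88, I50), (F88, I50), (F88, I50), (F88, I50), (F88, I50) ✓
OrderID=41: rows 2, 3, 10, 12 → {CustID,Qty} = (F95, I12), (F95, I12), (F95, I12), (F95, I12) ✓
OrderID=48: rows 6, 7, 8, 13 → {CustID,Qty} takes values {(F14, I20), (F88, I56), (F94, I54)} — violation
The only OrderID value with inconsistent RHS is OrderID=48.

48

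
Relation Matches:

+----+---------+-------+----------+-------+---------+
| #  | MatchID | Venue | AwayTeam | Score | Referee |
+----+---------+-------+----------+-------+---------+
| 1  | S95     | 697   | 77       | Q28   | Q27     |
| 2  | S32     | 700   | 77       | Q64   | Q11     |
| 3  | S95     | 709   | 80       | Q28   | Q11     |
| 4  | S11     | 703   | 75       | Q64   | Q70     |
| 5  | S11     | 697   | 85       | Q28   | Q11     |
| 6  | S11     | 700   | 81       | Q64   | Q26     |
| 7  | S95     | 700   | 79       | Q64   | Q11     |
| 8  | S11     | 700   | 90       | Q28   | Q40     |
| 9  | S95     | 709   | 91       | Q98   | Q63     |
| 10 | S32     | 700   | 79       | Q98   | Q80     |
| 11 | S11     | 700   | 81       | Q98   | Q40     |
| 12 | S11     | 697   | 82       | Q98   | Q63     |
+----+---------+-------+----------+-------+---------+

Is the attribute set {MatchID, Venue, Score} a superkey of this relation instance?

All 12 rows have distinct {MatchID, Venue, Score} values, so {MatchID, Venue, Score} → (all attributes) holds and {MatchID, Venue, Score} is a superkey.

Yes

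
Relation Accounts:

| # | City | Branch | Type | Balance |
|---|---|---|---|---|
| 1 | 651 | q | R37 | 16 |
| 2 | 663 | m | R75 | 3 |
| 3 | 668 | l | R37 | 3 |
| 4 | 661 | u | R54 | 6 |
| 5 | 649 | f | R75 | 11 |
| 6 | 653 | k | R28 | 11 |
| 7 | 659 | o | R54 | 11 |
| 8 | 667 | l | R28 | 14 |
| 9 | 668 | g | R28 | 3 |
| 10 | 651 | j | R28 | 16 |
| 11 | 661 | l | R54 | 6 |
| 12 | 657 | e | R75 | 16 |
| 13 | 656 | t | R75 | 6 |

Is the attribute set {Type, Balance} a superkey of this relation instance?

Rows 4 and 11 have the same {Type, Balance} value (Type=R54, Balance=6) but are distinct tuples, so {Type, Balance} does not determine every attribute — not a superkey.

No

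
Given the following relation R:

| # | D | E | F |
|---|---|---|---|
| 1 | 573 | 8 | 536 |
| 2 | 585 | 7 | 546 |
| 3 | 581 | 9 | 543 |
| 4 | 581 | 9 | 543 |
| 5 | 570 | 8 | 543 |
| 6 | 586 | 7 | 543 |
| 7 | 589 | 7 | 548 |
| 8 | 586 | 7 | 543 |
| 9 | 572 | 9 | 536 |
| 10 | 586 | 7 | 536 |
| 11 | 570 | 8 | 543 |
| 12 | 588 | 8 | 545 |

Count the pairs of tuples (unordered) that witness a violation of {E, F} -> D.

(E=9, F=543): all 2 rows agree on D — 0 pairs.
(E=8, F=543): all 2 rows agree on D — 0 pairs.
(E=7, F=543): all 2 rows agree on D — 0 pairs.

0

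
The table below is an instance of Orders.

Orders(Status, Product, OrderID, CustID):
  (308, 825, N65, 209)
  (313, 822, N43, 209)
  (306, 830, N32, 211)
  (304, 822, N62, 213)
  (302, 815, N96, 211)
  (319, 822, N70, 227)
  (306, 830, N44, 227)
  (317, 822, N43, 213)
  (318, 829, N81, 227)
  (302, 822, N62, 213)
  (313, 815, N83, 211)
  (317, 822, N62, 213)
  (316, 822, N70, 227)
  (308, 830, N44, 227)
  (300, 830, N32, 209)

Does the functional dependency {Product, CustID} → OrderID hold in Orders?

(Product=825, CustID=209): 1 row → OrderID = N65 ✓
(Product=822, CustID=209): 1 row → OrderID = N43 ✓
(Product=830, CustID=211): 1 row → OrderID = N32 ✓
(Product=822, CustID=213): 4 rows → OrderID takes values {N62, N43} — violation
(Product=815, CustID=211): 2 rows → OrderID takes values {N96, N83} — violation
(Product=822, CustID=227): 2 rows → OrderID = N70, N70 ✓
(Product=830, CustID=227): 2 rows → OrderID = N44, N44 ✓
(Product=829, CustID=227): 1 row → OrderID = N81 ✓
(Product=830, CustID=209): 1 row → OrderID = N32 ✓
Two rows agree on {Product, CustID} but differ on OrderID, so {Product, CustID} → OrderID does not hold.

No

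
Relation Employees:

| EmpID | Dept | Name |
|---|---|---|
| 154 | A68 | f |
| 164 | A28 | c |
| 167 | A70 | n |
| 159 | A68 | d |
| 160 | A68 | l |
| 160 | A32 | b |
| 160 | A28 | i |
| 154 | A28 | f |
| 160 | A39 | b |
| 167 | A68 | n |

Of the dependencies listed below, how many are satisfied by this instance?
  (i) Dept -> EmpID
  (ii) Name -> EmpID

(i) Dept -> EmpID: Dept=A68: 4 rows → EmpID takes values {154, 159, 160, 167} — violation; Dept=A28: 3 rows → EmpID takes values {164, 160, 154} — violation — fails.
(ii) Name -> EmpID: every LHS value maps to a single RHS value — holds.
1 of the 2 dependencies holds.

1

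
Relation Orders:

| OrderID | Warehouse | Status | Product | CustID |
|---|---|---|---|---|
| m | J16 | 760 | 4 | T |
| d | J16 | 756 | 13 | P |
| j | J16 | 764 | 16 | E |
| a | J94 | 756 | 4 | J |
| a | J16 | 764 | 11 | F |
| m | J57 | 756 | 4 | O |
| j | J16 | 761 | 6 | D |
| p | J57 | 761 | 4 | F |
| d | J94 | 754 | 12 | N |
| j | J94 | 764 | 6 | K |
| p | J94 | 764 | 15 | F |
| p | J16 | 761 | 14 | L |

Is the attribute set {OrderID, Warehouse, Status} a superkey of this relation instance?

Yes

All 12 rows have distinct {OrderID, Warehouse, Status} values, so {OrderID, Warehouse, Status} → (all attributes) holds and {OrderID, Warehouse, Status} is a superkey.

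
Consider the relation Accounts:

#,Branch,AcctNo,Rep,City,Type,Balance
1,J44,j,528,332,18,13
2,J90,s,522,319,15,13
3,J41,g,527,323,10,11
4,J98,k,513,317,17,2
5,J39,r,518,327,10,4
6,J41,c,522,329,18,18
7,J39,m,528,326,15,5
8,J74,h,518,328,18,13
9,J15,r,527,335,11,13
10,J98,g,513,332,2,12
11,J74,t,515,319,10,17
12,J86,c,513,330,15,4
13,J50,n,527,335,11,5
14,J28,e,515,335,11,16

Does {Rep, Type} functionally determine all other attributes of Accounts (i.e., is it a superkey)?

No

Rows 9 and 13 have the same {Rep, Type} value (Rep=527, Type=11) but are distinct tuples, so {Rep, Type} does not determine every attribute — not a superkey.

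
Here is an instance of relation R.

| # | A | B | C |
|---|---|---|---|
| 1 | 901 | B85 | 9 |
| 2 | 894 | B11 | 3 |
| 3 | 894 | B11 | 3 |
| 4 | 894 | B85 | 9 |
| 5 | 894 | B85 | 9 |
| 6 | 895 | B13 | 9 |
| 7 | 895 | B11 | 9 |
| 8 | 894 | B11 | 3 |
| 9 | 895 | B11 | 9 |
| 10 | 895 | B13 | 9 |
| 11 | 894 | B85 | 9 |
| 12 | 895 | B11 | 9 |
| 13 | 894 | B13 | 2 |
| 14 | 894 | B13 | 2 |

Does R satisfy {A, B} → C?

(A=901, B=B85): row 1 → C = 9 ✓
(A=894, B=B11): rows 2, 3, 8 → C = 3, 3, 3 ✓
(A=894, B=B85): rows 4, 5, 11 → C = 9, 9, 9 ✓
(A=895, B=B13): rows 6, 10 → C = 9, 9 ✓
(A=895, B=B11): rows 7, 9, 12 → C = 9, 9, 9 ✓
(A=894, B=B13): rows 13, 14 → C = 2, 2 ✓
Every {A, B} value is associated with a single C value, so {A, B} → C holds.

Yes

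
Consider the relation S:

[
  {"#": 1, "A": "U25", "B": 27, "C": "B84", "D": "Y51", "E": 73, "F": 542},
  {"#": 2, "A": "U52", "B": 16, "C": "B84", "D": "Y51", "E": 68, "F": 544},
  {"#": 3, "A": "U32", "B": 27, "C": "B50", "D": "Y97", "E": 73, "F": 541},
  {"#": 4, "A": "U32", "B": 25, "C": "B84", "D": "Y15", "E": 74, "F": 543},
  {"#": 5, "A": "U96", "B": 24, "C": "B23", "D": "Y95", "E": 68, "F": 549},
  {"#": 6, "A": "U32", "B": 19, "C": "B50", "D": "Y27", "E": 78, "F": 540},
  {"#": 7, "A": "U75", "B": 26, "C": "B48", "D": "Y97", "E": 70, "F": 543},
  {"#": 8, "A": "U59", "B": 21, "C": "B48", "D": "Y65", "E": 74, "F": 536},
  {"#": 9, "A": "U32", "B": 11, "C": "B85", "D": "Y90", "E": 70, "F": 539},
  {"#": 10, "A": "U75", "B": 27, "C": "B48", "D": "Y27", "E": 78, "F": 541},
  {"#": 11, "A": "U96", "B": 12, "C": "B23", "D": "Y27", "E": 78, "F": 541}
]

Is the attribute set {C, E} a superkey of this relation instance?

Yes

All 11 rows have distinct {C, E} values, so {C, E} → (all attributes) holds and {C, E} is a superkey.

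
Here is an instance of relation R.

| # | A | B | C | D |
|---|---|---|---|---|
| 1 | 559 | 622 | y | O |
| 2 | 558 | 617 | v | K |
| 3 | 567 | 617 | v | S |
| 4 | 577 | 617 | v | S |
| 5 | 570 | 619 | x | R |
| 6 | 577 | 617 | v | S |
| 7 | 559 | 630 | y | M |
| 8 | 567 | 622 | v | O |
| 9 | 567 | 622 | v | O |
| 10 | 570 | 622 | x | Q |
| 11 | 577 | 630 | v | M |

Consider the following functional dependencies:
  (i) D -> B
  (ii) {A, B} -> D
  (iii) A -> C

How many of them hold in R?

3

(i) D -> B: every LHS value maps to a single RHS value — holds.
(ii) {A, B} -> D: every LHS value maps to a single RHS value — holds.
(iii) A -> C: every LHS value maps to a single RHS value — holds.
3 of the 3 dependencies hold.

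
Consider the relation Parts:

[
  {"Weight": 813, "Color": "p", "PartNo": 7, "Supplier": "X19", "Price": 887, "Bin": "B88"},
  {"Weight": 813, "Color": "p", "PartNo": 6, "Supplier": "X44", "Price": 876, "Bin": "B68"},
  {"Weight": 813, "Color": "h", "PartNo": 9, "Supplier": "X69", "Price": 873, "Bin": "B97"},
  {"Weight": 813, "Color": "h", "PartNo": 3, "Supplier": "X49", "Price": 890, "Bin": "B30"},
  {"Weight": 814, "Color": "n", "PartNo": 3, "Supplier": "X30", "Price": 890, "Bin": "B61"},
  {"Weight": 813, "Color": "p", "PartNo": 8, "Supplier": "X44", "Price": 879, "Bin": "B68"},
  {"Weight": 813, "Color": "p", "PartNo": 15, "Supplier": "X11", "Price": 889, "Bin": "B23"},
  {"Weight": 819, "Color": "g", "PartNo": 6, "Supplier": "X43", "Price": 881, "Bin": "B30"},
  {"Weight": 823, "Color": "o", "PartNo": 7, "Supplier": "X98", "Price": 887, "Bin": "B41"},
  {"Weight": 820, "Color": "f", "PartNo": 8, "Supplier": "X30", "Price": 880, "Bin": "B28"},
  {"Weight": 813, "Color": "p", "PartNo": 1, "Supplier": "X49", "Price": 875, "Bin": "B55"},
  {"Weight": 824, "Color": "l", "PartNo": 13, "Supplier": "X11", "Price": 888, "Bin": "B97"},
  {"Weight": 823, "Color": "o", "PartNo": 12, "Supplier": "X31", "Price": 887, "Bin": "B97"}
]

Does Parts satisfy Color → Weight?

Yes

Color=p: 5 rows → Weight = 813, 813, 813, 813, 813 ✓
Color=h: 2 rows → Weight = 813, 813 ✓
Color=n: 1 row → Weight = 814 ✓
Color=g: 1 row → Weight = 819 ✓
Color=o: 2 rows → Weight = 823, 823 ✓
Color=f: 1 row → Weight = 820 ✓
Color=l: 1 row → Weight = 824 ✓
Every Color value is associated with a single Weight value, so Color → Weight holds.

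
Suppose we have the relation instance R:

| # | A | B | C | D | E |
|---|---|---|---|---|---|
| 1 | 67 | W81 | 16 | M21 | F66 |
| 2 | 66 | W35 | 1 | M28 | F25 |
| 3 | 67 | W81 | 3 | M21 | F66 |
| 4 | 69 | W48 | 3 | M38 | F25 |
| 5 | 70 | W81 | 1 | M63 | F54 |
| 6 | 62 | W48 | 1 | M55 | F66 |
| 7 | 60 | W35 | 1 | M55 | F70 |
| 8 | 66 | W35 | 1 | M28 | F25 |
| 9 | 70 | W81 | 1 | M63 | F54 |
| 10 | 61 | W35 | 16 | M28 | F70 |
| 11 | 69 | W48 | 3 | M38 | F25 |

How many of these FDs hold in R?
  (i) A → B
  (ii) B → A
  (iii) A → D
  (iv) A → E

(i) A → B: every LHS value maps to a single RHS value — holds.
(ii) B → A: B=W81: rows 1, 3, 5, 9 → A takes values {67, 70} — violation; B=W35: rows 2, 7, 8, 10 → A takes values {66, 60, 61} — violation; B=W48: rows 4, 6, 11 → A takes values {69, 62} — violation — fails.
(iii) A → D: every LHS value maps to a single RHS value — holds.
(iv) A → E: every LHS value maps to a single RHS value — holds.
3 of the 4 dependencies hold.

3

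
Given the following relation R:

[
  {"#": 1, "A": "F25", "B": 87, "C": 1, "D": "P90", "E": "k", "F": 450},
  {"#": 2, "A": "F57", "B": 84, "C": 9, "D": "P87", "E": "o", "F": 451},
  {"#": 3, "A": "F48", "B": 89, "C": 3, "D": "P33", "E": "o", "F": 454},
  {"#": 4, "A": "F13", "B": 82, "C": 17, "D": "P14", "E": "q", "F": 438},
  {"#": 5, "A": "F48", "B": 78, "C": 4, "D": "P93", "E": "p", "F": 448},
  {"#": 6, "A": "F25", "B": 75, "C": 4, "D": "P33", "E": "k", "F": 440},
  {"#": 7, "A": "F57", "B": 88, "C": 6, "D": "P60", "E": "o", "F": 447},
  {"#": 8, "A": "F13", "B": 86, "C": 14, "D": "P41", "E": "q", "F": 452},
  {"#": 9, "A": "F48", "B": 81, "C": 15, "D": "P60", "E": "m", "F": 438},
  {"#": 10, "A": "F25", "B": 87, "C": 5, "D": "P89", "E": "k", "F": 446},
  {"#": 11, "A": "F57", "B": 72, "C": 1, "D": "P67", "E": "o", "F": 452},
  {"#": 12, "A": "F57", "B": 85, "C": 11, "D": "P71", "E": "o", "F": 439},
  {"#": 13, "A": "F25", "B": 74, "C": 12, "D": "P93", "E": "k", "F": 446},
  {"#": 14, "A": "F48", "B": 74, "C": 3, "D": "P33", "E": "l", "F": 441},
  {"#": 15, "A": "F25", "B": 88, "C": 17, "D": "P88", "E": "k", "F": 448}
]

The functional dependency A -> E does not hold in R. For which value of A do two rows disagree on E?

F48

A=F25: rows 1, 6, 10, 13, 15 → E = k, k, k, k, k ✓
A=F57: rows 2, 7, 11, 12 → E = o, o, o, o ✓
A=F48: rows 3, 5, 9, 14 → E takes values {o, p, m, l} — violation
A=F13: rows 4, 8 → E = q, q ✓
The only A value with inconsistent E is A=F48.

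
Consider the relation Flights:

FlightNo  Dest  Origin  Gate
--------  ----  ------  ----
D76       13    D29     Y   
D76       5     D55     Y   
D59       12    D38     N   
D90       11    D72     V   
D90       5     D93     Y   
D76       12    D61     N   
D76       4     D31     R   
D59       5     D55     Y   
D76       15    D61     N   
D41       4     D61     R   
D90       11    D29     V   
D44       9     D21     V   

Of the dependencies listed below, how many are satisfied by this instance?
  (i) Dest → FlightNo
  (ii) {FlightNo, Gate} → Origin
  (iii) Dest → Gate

1

(i) Dest → FlightNo: Dest=5: 3 rows → FlightNo takes values {D76, D90, D59} — violation; Dest=12: 2 rows → FlightNo takes values {D59, D76} — violation; Dest=4: 2 rows → FlightNo takes values {D76, D41} — violation — fails.
(ii) {FlightNo, Gate} → Origin: (FlightNo=D76, Gate=Y): 2 rows → Origin takes values {D29, D55} — violation; (FlightNo=D90, Gate=V): 2 rows → Origin takes values {D72, D29} — violation — fails.
(iii) Dest → Gate: every LHS value maps to a single RHS value — holds.
1 of the 3 dependencies holds.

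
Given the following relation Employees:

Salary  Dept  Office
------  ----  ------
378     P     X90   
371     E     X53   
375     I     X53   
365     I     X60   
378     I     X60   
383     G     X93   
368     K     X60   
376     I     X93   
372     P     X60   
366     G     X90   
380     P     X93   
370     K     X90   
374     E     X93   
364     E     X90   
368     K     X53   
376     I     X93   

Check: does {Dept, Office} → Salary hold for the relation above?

No

(Dept=P, Office=X90): 1 row → Salary = 378 ✓
(Dept=E, Office=X53): 1 row → Salary = 371 ✓
(Dept=I, Office=X53): 1 row → Salary = 375 ✓
(Dept=I, Office=X60): 2 rows → Salary takes values {365, 378} — violation
(Dept=G, Office=X93): 1 row → Salary = 383 ✓
(Dept=K, Office=X60): 1 row → Salary = 368 ✓
(Dept=I, Office=X93): 2 rows → Salary = 376, 376 ✓
(Dept=P, Office=X60): 1 row → Salary = 372 ✓
(Dept=G, Office=X90): 1 row → Salary = 366 ✓
(Dept=P, Office=X93): 1 row → Salary = 380 ✓
(Dept=K, Office=X90): 1 row → Salary = 370 ✓
(Dept=E, Office=X93): 1 row → Salary = 374 ✓
(Dept=E, Office=X90): 1 row → Salary = 364 ✓
(Dept=K, Office=X53): 1 row → Salary = 368 ✓
Two rows agree on {Dept, Office} but differ on Salary, so {Dept, Office} → Salary does not hold.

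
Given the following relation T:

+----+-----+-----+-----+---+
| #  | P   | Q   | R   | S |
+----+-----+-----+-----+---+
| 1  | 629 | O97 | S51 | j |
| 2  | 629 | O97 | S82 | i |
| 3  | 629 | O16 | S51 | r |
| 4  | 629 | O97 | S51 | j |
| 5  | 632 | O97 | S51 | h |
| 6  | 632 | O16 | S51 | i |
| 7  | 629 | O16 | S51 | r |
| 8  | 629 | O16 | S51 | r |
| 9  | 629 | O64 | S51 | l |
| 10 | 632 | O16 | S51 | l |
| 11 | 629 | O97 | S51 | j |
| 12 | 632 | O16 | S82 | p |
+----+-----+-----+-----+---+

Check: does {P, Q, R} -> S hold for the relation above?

No

(P=629, Q=O97, R=S51): rows 1, 4, 11 → S = j, j, j ✓
(P=629, Q=O97, R=S82): row 2 → S = i ✓
(P=629, Q=O16, R=S51): rows 3, 7, 8 → S = r, r, r ✓
(P=632, Q=O97, R=S51): row 5 → S = h ✓
(P=632, Q=O16, R=S51): rows 6, 10 → S takes values {i, l} — violation
(P=629, Q=O64, R=S51): row 9 → S = l ✓
(P=632, Q=O16, R=S82): row 12 → S = p ✓
Two rows agree on {P, Q, R} but differ on S, so {P, Q, R} -> S does not hold.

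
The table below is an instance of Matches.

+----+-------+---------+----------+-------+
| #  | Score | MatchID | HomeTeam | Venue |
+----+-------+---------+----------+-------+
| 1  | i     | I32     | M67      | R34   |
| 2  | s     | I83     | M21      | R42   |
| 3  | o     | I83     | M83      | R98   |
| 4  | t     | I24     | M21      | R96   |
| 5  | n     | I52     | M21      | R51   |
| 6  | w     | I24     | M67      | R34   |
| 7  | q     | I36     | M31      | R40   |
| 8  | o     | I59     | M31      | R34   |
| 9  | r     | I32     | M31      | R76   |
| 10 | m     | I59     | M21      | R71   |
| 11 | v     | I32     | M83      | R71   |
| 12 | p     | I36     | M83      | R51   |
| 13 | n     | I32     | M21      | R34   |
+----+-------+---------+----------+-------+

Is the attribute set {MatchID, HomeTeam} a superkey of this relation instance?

All 13 rows have distinct {MatchID, HomeTeam} values, so {MatchID, HomeTeam} → (all attributes) holds and {MatchID, HomeTeam} is a superkey.

Yes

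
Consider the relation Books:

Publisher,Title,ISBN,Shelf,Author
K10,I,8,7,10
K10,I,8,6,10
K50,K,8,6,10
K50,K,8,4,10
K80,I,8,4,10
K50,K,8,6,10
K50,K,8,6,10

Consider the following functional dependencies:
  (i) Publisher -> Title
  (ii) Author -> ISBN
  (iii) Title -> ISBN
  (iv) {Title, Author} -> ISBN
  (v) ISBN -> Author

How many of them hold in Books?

(i) Publisher -> Title: every LHS value maps to a single RHS value — holds.
(ii) Author -> ISBN: every LHS value maps to a single RHS value — holds.
(iii) Title -> ISBN: every LHS value maps to a single RHS value — holds.
(iv) {Title, Author} -> ISBN: every LHS value maps to a single RHS value — holds.
(v) ISBN -> Author: every LHS value maps to a single RHS value — holds.
5 of the 5 dependencies hold.

5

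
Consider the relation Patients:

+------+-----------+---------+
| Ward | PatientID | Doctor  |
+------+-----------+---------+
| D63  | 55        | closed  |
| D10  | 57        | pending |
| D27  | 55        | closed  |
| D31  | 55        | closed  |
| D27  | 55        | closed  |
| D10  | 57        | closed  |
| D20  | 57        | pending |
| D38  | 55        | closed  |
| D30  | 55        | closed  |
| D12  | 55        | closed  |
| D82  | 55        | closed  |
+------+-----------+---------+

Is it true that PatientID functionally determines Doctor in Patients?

PatientID=55: 8 rows → Doctor = closed, closed, closed, closed, closed, closed, closed, closed ✓
PatientID=57: 3 rows → Doctor takes values {pending, closed} — violation
Two rows agree on PatientID but differ on Doctor, so PatientID -> Doctor does not hold.

No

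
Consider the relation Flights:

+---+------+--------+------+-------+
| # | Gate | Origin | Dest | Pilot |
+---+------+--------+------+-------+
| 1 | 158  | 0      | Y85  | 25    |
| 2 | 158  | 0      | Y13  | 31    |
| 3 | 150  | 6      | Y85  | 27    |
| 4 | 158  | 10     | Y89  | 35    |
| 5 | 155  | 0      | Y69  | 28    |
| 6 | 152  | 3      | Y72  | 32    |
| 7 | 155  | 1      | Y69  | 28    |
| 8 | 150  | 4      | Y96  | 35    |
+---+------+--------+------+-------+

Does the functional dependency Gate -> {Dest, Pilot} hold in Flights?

No

Gate=158: rows 1, 2, 4 → {Dest,Pilot} takes values {(Y85, 25), (Y13, 31), (Y89, 35)} — violation
Gate=150: rows 3, 8 → {Dest,Pilot} takes values {(Y85, 27), (Y96, 35)} — violation
Gate=155: rows 5, 7 → {Dest,Pilot} = (Y69, 28), (Y69, 28) ✓
Gate=152: row 6 → {Dest,Pilot} = (Y72, 32) ✓
Two rows agree on Gate but differ on {Dest, Pilot}, so Gate -> {Dest, Pilot} does not hold.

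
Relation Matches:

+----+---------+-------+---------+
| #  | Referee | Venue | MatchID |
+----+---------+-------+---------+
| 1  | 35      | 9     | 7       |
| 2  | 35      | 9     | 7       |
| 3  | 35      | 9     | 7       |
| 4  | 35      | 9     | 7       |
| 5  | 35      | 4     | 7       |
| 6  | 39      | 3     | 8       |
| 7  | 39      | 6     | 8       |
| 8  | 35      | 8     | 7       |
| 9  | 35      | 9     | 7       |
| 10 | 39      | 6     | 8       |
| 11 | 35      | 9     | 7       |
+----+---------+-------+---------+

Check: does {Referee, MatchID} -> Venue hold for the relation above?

(Referee=35, MatchID=7): rows 1, 2, 3, 4, 5, 8, 9, 11 → Venue takes values {9, 4, 8} — violation
(Referee=39, MatchID=8): rows 6, 7, 10 → Venue takes values {3, 6} — violation
Two rows agree on {Referee, MatchID} but differ on Venue, so {Referee, MatchID} -> Venue does not hold.

No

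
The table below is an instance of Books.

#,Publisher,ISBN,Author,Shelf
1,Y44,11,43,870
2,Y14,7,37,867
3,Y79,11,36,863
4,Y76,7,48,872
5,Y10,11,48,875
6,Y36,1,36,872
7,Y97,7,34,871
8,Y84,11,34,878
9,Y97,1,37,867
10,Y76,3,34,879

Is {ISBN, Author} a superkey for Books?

Yes

All 10 rows have distinct {ISBN, Author} values, so {ISBN, Author} → (all attributes) holds and {ISBN, Author} is a superkey.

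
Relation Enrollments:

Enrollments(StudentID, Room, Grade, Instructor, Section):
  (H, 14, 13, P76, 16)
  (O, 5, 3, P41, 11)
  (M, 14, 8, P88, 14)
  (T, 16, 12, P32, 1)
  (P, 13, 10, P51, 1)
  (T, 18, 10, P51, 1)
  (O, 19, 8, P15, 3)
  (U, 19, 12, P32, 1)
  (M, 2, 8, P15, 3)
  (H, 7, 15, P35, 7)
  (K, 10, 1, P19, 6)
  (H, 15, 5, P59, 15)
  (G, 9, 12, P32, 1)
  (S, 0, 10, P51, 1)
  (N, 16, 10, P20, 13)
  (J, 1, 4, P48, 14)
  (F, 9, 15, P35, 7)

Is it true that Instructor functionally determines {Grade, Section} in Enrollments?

Instructor=P76: 1 row → {Grade,Section} = (13, 16) ✓
Instructor=P41: 1 row → {Grade,Section} = (3, 11) ✓
Instructor=P88: 1 row → {Grade,Section} = (8, 14) ✓
Instructor=P32: 3 rows → {Grade,Section} = (12, 1), (12, 1), (12, 1) ✓
Instructor=P51: 3 rows → {Grade,Section} = (10, 1), (10, 1), (10, 1) ✓
Instructor=P15: 2 rows → {Grade,Section} = (8, 3), (8, 3) ✓
Instructor=P35: 2 rows → {Grade,Section} = (15, 7), (15, 7) ✓
Instructor=P19: 1 row → {Grade,Section} = (1, 6) ✓
Instructor=P59: 1 row → {Grade,Section} = (5, 15) ✓
Instructor=P20: 1 row → {Grade,Section} = (10, 13) ✓
Instructor=P48: 1 row → {Grade,Section} = (4, 14) ✓
Every Instructor value is associated with a single {Grade, Section} value, so Instructor → {Grade, Section} holds.

Yes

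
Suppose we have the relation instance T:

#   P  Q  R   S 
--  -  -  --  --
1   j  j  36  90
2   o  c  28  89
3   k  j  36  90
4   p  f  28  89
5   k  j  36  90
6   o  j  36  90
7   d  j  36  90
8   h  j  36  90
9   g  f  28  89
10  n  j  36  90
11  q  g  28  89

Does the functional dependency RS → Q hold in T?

No

(R=36, S=90): rows 1, 3, 5, 6, 7, 8, 10 → Q = j, j, j, j, j, j, j ✓
(R=28, S=89): rows 2, 4, 9, 11 → Q takes values {c, f, g} — violation
Two rows agree on RS but differ on Q, so RS → Q does not hold.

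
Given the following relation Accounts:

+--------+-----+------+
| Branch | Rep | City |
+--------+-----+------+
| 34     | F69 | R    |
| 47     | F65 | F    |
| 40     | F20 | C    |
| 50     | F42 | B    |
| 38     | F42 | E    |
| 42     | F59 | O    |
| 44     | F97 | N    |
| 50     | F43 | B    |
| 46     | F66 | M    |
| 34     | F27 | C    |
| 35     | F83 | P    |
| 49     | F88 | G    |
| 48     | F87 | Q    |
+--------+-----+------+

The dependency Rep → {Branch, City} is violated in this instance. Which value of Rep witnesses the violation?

Rep=F69: 1 row → {Branch,City} = (34, R) ✓
Rep=F65: 1 row → {Branch,City} = (47, F) ✓
Rep=F20: 1 row → {Branch,City} = (40, C) ✓
Rep=F42: 2 rows → {Branch,City} takes values {(50, B), (38, E)} — violation
Rep=F59: 1 row → {Branch,City} = (42, O) ✓
Rep=F97: 1 row → {Branch,City} = (44, N) ✓
Rep=F43: 1 row → {Branch,City} = (50, B) ✓
Rep=F66: 1 row → {Branch,City} = (46, M) ✓
Rep=F27: 1 row → {Branch,City} = (34, C) ✓
Rep=F83: 1 row → {Branch,City} = (35, P) ✓
Rep=F88: 1 row → {Branch,City} = (49, G) ✓
Rep=F87: 1 row → {Branch,City} = (48, Q) ✓
The only Rep value with inconsistent RHS is Rep=F42.

F42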